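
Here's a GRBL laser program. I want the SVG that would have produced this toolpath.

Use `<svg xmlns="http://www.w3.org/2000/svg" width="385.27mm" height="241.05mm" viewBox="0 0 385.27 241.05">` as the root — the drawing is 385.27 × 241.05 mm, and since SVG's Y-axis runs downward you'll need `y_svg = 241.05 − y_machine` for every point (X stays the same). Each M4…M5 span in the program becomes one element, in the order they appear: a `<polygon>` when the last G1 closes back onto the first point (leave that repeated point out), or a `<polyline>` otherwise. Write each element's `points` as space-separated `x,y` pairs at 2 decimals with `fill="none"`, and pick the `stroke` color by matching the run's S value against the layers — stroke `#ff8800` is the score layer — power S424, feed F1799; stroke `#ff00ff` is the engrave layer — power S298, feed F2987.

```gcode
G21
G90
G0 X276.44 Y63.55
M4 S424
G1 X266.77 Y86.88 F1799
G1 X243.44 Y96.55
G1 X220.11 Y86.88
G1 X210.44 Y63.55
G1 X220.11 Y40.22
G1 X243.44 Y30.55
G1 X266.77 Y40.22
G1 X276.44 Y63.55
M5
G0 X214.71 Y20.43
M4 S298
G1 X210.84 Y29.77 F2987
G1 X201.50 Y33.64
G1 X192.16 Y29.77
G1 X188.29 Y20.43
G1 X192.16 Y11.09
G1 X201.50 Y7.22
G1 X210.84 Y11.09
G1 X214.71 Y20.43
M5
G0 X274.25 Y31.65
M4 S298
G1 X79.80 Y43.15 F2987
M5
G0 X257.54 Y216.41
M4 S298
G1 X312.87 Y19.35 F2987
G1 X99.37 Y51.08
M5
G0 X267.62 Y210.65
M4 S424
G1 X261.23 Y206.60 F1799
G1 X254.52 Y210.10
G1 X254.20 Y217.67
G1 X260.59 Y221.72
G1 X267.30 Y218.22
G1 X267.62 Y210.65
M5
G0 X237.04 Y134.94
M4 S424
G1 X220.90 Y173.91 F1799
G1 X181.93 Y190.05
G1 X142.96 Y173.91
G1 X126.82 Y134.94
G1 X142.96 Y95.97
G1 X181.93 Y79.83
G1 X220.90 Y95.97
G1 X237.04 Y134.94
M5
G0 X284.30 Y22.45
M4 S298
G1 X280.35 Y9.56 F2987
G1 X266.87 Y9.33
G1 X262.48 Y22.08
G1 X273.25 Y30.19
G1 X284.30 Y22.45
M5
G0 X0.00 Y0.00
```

Machine Y-up, SVG Y-down with viewBox height 241.05, so y_svg = 241.05 − y_machine; X carries over.

Run 1: power S424 maps to stroke `#ff8800` (score). The run returns to its start, so emit a `<polygon>` with points (Y-flipped): 276.44,177.50 266.77,154.17 243.44,144.50 220.11,154.17 210.44,177.50 220.11,200.83 243.44,210.50 266.77,200.83.

Run 2: power S298 maps to stroke `#ff00ff` (engrave). The run returns to its start, so emit a `<polygon>` with points (Y-flipped): 214.71,220.62 210.84,211.28 201.50,207.41 192.16,211.28 188.29,220.62 192.16,229.96 201.50,233.83 210.84,229.96.

Run 3: S298 ⇒ engrave layer `#ff00ff`. The run is open, so emit a `<polyline>` with points (Y-flipped): 274.25,209.40 79.80,197.90.

Run 4: S298 ⇒ engrave layer `#ff00ff`. The run is open, so emit a `<polyline>` with points (Y-flipped): 257.54,24.64 312.87,221.70 99.37,189.97.

Run 5: the run's S424 means `#ff8800` (score). The run returns to its start, so emit a `<polygon>` with points (Y-flipped): 267.62,30.40 261.23,34.45 254.52,30.95 254.20,23.38 260.59,19.33 267.30,22.83.

Run 6: the run's S424 means `#ff8800` (score). The run returns to its start, so emit a `<polygon>` with points (Y-flipped): 237.04,106.11 220.90,67.14 181.93,51.00 142.96,67.14 126.82,106.11 142.96,145.08 181.93,161.22 220.90,145.08.

Run 7: power S298 maps to stroke `#ff00ff` (engrave). The run returns to its start, so emit a `<polygon>` with points (Y-flipped): 284.30,218.60 280.35,231.49 266.87,231.72 262.48,218.97 273.25,210.86.

<svg xmlns="http://www.w3.org/2000/svg" width="385.27mm" height="241.05mm" viewBox="0 0 385.27 241.05">
  <polygon points="276.44,177.50 266.77,154.17 243.44,144.50 220.11,154.17 210.44,177.50 220.11,200.83 243.44,210.50 266.77,200.83" fill="none" stroke="#ff8800"/>
  <polygon points="214.71,220.62 210.84,211.28 201.50,207.41 192.16,211.28 188.29,220.62 192.16,229.96 201.50,233.83 210.84,229.96" fill="none" stroke="#ff00ff"/>
  <polyline points="274.25,209.40 79.80,197.90" fill="none" stroke="#ff00ff"/>
  <polyline points="257.54,24.64 312.87,221.70 99.37,189.97" fill="none" stroke="#ff00ff"/>
  <polygon points="267.62,30.40 261.23,34.45 254.52,30.95 254.20,23.38 260.59,19.33 267.30,22.83" fill="none" stroke="#ff8800"/>
  <polygon points="237.04,106.11 220.90,67.14 181.93,51.00 142.96,67.14 126.82,106.11 142.96,145.08 181.93,161.22 220.90,145.08" fill="none" stroke="#ff8800"/>
  <polygon points="284.30,218.60 280.35,231.49 266.87,231.72 262.48,218.97 273.25,210.86" fill="none" stroke="#ff00ff"/>
</svg>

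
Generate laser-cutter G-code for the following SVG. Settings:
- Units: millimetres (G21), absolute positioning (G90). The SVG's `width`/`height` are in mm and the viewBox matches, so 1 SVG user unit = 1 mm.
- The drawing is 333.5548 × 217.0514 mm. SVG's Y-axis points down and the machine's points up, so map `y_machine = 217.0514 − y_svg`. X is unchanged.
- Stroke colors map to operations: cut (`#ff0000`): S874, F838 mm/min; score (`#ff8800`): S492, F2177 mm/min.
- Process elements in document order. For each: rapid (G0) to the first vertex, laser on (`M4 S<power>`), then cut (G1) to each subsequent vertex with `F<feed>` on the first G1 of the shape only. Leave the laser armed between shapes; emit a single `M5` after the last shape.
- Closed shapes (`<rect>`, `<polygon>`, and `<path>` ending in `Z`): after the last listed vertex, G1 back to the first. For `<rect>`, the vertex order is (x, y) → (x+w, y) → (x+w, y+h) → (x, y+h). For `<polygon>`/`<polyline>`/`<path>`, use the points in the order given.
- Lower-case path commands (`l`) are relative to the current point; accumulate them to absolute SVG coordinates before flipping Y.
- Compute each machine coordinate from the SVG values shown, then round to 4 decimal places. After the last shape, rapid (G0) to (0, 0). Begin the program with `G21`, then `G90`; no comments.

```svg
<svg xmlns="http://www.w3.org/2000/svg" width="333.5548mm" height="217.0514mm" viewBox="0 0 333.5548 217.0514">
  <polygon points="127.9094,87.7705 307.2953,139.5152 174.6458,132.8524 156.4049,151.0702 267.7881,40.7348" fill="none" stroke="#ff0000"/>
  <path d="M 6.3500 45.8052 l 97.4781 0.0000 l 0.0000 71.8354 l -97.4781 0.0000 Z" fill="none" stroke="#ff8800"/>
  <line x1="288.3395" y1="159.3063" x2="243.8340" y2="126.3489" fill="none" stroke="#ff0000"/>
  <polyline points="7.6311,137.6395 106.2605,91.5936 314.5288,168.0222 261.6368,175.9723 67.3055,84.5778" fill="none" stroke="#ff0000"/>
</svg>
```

G21
G90
G0 X127.9094 Y129.2809
M4 S874
G1 X307.2953 Y77.5362 F838
G1 X174.6458 Y84.1990
G1 X156.4049 Y65.9812
G1 X267.7881 Y176.3166
G1 X127.9094 Y129.2809
G0 X6.3500 Y171.2462
M4 S492
G1 X103.8281 Y171.2462 F2177
G1 X103.8281 Y99.4108
G1 X6.3500 Y99.4108
G1 X6.3500 Y171.2462
G0 X288.3395 Y57.7451
M4 S874
G1 X243.8340 Y90.7025 F838
G0 X7.6311 Y79.4119
M4 S874
G1 X106.2605 Y125.4578 F838
G1 X314.5288 Y49.0292
G1 X261.6368 Y41.0791
G1 X67.3055 Y132.4736
M5
G0 X0.0000 Y0.0000

1 u = 1 mm; y_m = 217.0514 − y.

[1] `<polygon>` closed polygon, #ff0000→cut S874 F838: (127.9094,129.2809) → (307.2953,77.5362) → (174.6458,84.1990) → (156.4049,65.9812) → (267.7881,176.3166) → (127.9094,129.2809) (closed)

[2] `<path>` rectangle, #ff8800→score S492 F2177: (6.3500,171.2462) → (103.8281,171.2462) → (103.8281,99.4108) → (6.3500,99.4108) → (6.3500,171.2462) (closed)

[3] `<line>` line segment, #ff0000→cut S874 F838: (288.3395,57.7451) → (243.8340,90.7025)

[4] `<polyline>` open polyline, #ff0000→cut S874 F838: (7.6311,79.4119) → (106.2605,125.4578) → (314.5288,49.0292) → (261.6368,41.0791) → (67.3055,132.4736)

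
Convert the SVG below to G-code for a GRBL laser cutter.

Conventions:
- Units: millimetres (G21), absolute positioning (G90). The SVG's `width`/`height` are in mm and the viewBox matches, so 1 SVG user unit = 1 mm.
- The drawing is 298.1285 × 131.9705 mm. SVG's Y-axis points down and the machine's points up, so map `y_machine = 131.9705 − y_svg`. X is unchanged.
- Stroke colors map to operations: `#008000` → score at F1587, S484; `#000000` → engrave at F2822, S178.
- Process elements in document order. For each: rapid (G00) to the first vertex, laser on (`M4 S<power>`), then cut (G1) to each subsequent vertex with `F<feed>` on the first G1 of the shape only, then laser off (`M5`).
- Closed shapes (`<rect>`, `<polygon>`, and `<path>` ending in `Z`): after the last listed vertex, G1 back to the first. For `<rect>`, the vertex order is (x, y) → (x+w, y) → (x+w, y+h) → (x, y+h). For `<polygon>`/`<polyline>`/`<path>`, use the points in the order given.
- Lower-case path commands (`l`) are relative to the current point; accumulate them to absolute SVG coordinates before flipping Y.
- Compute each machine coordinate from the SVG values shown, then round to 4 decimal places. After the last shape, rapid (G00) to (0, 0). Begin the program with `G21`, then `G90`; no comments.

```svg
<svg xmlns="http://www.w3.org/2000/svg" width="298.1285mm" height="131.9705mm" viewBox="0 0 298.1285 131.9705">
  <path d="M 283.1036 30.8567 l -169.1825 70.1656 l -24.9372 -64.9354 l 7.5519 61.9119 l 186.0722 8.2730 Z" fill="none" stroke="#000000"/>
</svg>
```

1 u = 1 mm; y_m = 131.9705 − y.

[1] `<path>` closed polygon, #000000→engrave S178 F2822: (283.1036,101.1138) → (113.9211,30.9482) → (88.9839,95.8836) → (96.5358,33.9717) → (282.6080,25.6987) → (283.1036,101.1138) (closed)

G21
G90
G00 X283.1036 Y101.1138
M4 S178
G1 X113.9211 Y30.9482 F2822
G1 X88.9839 Y95.8836
G1 X96.5358 Y33.9717
G1 X282.6080 Y25.6987
G1 X283.1036 Y101.1138
M5
G00 X0.0000 Y0.0000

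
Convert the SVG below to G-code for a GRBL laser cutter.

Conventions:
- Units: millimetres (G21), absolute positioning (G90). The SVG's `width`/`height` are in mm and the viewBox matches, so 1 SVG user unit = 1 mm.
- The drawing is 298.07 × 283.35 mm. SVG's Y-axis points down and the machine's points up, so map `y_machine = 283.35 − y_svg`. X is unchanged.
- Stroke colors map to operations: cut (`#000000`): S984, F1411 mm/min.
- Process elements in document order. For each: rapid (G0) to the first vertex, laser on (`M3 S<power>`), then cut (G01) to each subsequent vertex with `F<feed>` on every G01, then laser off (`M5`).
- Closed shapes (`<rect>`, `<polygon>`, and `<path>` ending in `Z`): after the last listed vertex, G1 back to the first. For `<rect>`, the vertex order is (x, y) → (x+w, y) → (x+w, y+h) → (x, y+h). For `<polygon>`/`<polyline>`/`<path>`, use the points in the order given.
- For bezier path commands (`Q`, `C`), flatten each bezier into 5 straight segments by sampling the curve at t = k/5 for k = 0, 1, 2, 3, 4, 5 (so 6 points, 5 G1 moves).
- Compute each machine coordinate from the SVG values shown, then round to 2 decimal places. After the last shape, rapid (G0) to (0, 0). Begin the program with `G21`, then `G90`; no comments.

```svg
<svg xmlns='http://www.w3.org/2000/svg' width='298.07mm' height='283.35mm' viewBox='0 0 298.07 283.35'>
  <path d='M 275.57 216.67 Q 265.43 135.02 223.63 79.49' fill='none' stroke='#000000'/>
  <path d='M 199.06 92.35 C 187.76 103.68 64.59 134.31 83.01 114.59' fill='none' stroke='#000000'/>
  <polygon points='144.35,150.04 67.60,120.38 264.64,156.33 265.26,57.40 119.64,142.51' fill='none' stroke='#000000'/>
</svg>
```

viewBox `0 0 298.07 283.35` with mm width/height → 1 unit = 1 mm. Flip: y_m = 283.35 − y_svg.

**Shape 1** — `<path>` quadratic bezier, stroke `#000000` → cut (S984, F1411). Control points (SVG): P0=(275.57,216.67), P1=(265.43,135.02), P2=(223.63,79.49); sampled at t=k/5. Machine vertices: (275.57,66.68) → (270.25,98.30) → (262.39,127.82) → (252.00,155.26) → (239.08,180.60) → (223.63,203.86). Open path.

**Shape 2** — `<path>` cubic bezier, stroke `#000000` → cut (S984, F1411). Control points (SVG): P0=(199.06,92.35), P1=(187.76,103.68), P2=(64.59,134.31), P3=(83.01,114.59); sampled at t=k/5. Machine vertices: (199.06,191.00) → (180.88,182.44) → (148.02,172.60) → (112.65,164.81) → (86.92,162.41) → (83.01,168.76). Open path.

**Shape 3** — `<polygon>` closed polygon, stroke `#000000` → cut (S984, F1411). Machine vertices: (144.35,133.31) → (67.60,162.97) → (264.64,127.02) → (265.26,225.95) → (119.64,140.84) → (144.35,133.31). Closed: final G1 returns to the first vertex.

G21
G90
G0 X275.57 Y66.68
M3 S984
G01 X270.25 Y98.30 F1411
G01 X262.39 Y127.82 F1411
G01 X252.00 Y155.26 F1411
G01 X239.08 Y180.60 F1411
G01 X223.63 Y203.86 F1411
M5
G0 X199.06 Y191.00
M3 S984
G01 X180.88 Y182.44 F1411
G01 X148.02 Y172.60 F1411
G01 X112.65 Y164.81 F1411
G01 X86.92 Y162.41 F1411
G01 X83.01 Y168.76 F1411
M5
G0 X144.35 Y133.31
M3 S984
G01 X67.60 Y162.97 F1411
G01 X264.64 Y127.02 F1411
G01 X265.26 Y225.95 F1411
G01 X119.64 Y140.84 F1411
G01 X144.35 Y133.31 F1411
M5
G0 X0.00 Y0.00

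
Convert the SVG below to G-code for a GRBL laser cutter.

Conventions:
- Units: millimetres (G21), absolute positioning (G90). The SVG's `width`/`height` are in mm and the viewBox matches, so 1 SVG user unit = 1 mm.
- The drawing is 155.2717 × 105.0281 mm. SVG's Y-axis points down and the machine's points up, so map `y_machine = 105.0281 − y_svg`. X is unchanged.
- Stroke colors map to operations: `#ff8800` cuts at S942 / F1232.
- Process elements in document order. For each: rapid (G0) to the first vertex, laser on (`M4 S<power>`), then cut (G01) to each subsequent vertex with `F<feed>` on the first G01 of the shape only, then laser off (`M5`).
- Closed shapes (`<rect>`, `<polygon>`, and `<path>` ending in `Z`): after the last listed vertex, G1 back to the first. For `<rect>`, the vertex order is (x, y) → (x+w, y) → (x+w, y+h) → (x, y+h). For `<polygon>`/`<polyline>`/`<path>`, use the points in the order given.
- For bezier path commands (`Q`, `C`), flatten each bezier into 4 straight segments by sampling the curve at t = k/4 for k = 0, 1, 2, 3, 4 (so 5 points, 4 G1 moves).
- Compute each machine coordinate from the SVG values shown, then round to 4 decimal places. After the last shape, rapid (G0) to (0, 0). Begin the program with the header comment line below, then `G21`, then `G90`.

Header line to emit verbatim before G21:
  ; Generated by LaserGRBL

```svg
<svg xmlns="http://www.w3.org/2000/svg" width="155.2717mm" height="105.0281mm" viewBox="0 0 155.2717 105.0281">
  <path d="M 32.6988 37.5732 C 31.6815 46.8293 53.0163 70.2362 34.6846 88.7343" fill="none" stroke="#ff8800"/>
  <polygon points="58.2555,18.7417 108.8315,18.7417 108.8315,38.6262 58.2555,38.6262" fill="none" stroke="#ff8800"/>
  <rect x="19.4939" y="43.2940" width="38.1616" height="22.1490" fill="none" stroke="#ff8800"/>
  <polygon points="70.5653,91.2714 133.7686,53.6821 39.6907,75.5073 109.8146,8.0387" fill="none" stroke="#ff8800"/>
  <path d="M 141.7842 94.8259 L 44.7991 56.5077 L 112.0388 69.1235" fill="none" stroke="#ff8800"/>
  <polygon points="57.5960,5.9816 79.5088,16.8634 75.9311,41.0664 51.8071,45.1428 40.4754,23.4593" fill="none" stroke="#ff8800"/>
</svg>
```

1 u = 1 mm; y_m = 105.0281 − y.

[1] `<path>` cubic bezier, #ff8800→cut S942 F1232: (32.6988,67.4549) → (35.1578,58.1574) → (40.1846,45.3401) → (41.9649,30.7900) → (34.6846,16.2938)

[2] `<polygon>` rectangle, #ff8800→cut S942 F1232: (58.2555,86.2864) → (108.8315,86.2864) → (108.8315,66.4019) → (58.2555,66.4019) → (58.2555,86.2864) (closed)

[3] `<rect>` rectangle, #ff8800→cut S942 F1232: (19.4939,61.7341) → (57.6555,61.7341) → (57.6555,39.5851) → (19.4939,39.5851) → (19.4939,61.7341) (closed)

[4] `<polygon>` closed polygon, #ff8800→cut S942 F1232: (70.5653,13.7567) → (133.7686,51.3460) → (39.6907,29.5208) → (109.8146,96.9894) → (70.5653,13.7567) (closed)

[5] `<path>` open polyline, #ff8800→cut S942 F1232: (141.7842,10.2022) → (44.7991,48.5204) → (112.0388,35.9046)

[6] `<polygon>` regular polygon, #ff8800→cut S942 F1232: (57.5960,99.0465) → (79.5088,88.1647) → (75.9311,63.9617) → (51.8071,59.8853) → (40.4754,81.5688) → (57.5960,99.0465) (closed)

; Generated by LaserGRBL
G21
G90
G0 X32.6988 Y67.4549
M4 S942
G01 X35.1578 Y58.1574 F1232
G01 X40.1846 Y45.3401
G01 X41.9649 Y30.7900
G01 X34.6846 Y16.2938
M5
G0 X58.2555 Y86.2864
M4 S942
G01 X108.8315 Y86.2864 F1232
G01 X108.8315 Y66.4019
G01 X58.2555 Y66.4019
G01 X58.2555 Y86.2864
M5
G0 X19.4939 Y61.7341
M4 S942
G01 X57.6555 Y61.7341 F1232
G01 X57.6555 Y39.5851
G01 X19.4939 Y39.5851
G01 X19.4939 Y61.7341
M5
G0 X70.5653 Y13.7567
M4 S942
G01 X133.7686 Y51.3460 F1232
G01 X39.6907 Y29.5208
G01 X109.8146 Y96.9894
G01 X70.5653 Y13.7567
M5
G0 X141.7842 Y10.2022
M4 S942
G01 X44.7991 Y48.5204 F1232
G01 X112.0388 Y35.9046
M5
G0 X57.5960 Y99.0465
M4 S942
G01 X79.5088 Y88.1647 F1232
G01 X75.9311 Y63.9617
G01 X51.8071 Y59.8853
G01 X40.4754 Y81.5688
G01 X57.5960 Y99.0465
M5
G0 X0.0000 Y0.0000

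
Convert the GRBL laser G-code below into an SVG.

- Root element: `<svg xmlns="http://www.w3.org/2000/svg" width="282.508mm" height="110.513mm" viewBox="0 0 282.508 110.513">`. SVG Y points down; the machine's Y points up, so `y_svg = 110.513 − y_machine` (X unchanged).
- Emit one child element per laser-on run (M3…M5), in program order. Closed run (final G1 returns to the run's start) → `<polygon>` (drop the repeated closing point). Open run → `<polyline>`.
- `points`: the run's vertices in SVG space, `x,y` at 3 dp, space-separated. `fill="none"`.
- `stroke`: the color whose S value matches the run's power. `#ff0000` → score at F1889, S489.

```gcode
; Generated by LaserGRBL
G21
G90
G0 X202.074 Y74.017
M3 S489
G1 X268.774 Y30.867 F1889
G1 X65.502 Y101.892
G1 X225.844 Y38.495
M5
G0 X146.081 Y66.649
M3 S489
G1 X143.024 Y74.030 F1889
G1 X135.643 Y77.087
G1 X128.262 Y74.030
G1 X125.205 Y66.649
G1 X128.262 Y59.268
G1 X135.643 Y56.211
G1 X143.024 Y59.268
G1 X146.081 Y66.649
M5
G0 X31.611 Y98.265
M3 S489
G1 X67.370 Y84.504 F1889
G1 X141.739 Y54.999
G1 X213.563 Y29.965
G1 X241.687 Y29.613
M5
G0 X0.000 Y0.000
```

Each laser-on run becomes one SVG element. Flip Y back into SVG space with y_svg = 110.513 − y_machine. Every run uses S489, so all elements get stroke `#ff0000` (score).

Run 1: The run is open, so emit a `<polyline>` with points (Y-flipped): 202.074,36.496 268.774,79.646 65.502,8.621 225.844,72.018.

Run 2: The run returns to its start, so emit a `<polygon>` with points (Y-flipped): 146.081,43.864 143.024,36.483 135.643,33.426 128.262,36.483 125.205,43.864 128.262,51.245 135.643,54.302 143.024,51.245.

Run 3: The run is open, so emit a `<polyline>` with points (Y-flipped): 31.611,12.248 67.370,26.009 141.739,55.514 213.563,80.548 241.687,80.900.

<svg xmlns="http://www.w3.org/2000/svg" width="282.508mm" height="110.513mm" viewBox="0 0 282.508 110.513">
  <polyline points="202.074,36.496 268.774,79.646 65.502,8.621 225.844,72.018" fill="none" stroke="#ff0000"/>
  <polygon points="146.081,43.864 143.024,36.483 135.643,33.426 128.262,36.483 125.205,43.864 128.262,51.245 135.643,54.302 143.024,51.245" fill="none" stroke="#ff0000"/>
  <polyline points="31.611,12.248 67.370,26.009 141.739,55.514 213.563,80.548 241.687,80.900" fill="none" stroke="#ff0000"/>
</svg>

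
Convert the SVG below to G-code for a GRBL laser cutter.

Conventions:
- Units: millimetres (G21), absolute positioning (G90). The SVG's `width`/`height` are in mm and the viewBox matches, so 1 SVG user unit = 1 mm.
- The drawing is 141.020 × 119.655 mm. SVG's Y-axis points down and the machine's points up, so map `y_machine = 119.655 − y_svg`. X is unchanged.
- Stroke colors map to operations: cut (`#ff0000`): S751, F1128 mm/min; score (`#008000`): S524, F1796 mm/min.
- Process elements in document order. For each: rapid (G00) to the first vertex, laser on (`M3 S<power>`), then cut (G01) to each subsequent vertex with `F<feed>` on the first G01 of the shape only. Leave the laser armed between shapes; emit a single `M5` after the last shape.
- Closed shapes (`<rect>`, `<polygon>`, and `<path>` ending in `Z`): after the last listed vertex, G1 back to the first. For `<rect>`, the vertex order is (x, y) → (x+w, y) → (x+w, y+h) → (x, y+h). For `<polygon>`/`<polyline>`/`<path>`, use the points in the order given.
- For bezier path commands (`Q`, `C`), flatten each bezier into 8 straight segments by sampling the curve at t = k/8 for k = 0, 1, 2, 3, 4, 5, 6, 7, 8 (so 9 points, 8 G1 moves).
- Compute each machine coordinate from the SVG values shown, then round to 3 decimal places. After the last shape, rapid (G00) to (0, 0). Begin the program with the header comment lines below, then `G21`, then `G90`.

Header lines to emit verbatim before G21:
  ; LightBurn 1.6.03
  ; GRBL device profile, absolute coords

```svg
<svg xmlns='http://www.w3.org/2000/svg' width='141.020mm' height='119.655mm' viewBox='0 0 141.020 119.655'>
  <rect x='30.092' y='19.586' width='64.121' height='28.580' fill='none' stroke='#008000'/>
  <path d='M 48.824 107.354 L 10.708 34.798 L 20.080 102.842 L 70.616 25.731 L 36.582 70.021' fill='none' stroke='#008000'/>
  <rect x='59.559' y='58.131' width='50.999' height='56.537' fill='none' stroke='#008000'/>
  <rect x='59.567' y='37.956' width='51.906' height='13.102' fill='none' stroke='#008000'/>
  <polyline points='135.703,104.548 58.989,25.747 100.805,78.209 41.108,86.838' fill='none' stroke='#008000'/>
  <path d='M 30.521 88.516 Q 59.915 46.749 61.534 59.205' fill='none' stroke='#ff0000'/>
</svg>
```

Since the viewBox matches the mm dimensions, user units are millimetres directly. The only transform is the Y-flip y_m = 119.655 − y_svg.

Shape 1 is a rectangle drawn with `<rect>`. Its stroke #008000 means score at S524, F1796. After flipping Y the toolpath is (30.092,100.069) → (94.213,100.069) → (94.213,71.489) → (30.092,71.489) → (30.092,100.069), returning to the start.

Shape 2 is a open polyline drawn with `<path>`. Its stroke #008000 means score at S524, F1796. After flipping Y the toolpath is (48.824,12.301) → (10.708,84.857) → (20.080,16.813) → (70.616,93.924) → (36.582,49.634).

Shape 3 is a rectangle drawn with `<rect>`. Its stroke #008000 means score at S524, F1796. After flipping Y the toolpath is (59.559,61.524) → (110.558,61.524) → (110.558,4.987) → (59.559,4.987) → (59.559,61.524), returning to the start.

Shape 4 is a rectangle drawn with `<rect>`. Its stroke #008000 means score at S524, F1796. After flipping Y the toolpath is (59.567,81.699) → (111.473,81.699) → (111.473,68.597) → (59.567,68.597) → (59.567,81.699), returning to the start.

Shape 5 is a open polyline drawn with `<polyline>`. Its stroke #008000 means score at S524, F1796. After flipping Y the toolpath is (135.703,15.107) → (58.989,93.908) → (100.805,41.446) → (41.108,32.817).

Shape 6 is a quadratic bezier drawn with `<path>`. Its stroke #ff0000 means cut at S751, F1128. After flipping Y the toolpath is (30.521,31.139) → (37.436,40.734) → (43.482,48.634) → (48.661,54.839) → (52.971,59.350) → (56.414,62.167) → (58.989,63.289) → (60.695,62.717) → (61.534,60.450).

; LightBurn 1.6.03
; GRBL device profile, absolute coords
G21
G90
G00 X30.092 Y100.069
M3 S524
G01 X94.213 Y100.069 F1796
G01 X94.213 Y71.489
G01 X30.092 Y71.489
G01 X30.092 Y100.069
G00 X48.824 Y12.301
M3 S524
G01 X10.708 Y84.857 F1796
G01 X20.080 Y16.813
G01 X70.616 Y93.924
G01 X36.582 Y49.634
G00 X59.559 Y61.524
M3 S524
G01 X110.558 Y61.524 F1796
G01 X110.558 Y4.987
G01 X59.559 Y4.987
G01 X59.559 Y61.524
G00 X59.567 Y81.699
M3 S524
G01 X111.473 Y81.699 F1796
G01 X111.473 Y68.597
G01 X59.567 Y68.597
G01 X59.567 Y81.699
G00 X135.703 Y15.107
M3 S524
G01 X58.989 Y93.908 F1796
G01 X100.805 Y41.446
G01 X41.108 Y32.817
G00 X30.521 Y31.139
M3 S751
G01 X37.436 Y40.734 F1128
G01 X43.482 Y48.634
G01 X48.661 Y54.839
G01 X52.971 Y59.350
G01 X56.414 Y62.167
G01 X58.989 Y63.289
G01 X60.695 Y62.717
G01 X61.534 Y60.450
M5
G00 X0.000 Y0.000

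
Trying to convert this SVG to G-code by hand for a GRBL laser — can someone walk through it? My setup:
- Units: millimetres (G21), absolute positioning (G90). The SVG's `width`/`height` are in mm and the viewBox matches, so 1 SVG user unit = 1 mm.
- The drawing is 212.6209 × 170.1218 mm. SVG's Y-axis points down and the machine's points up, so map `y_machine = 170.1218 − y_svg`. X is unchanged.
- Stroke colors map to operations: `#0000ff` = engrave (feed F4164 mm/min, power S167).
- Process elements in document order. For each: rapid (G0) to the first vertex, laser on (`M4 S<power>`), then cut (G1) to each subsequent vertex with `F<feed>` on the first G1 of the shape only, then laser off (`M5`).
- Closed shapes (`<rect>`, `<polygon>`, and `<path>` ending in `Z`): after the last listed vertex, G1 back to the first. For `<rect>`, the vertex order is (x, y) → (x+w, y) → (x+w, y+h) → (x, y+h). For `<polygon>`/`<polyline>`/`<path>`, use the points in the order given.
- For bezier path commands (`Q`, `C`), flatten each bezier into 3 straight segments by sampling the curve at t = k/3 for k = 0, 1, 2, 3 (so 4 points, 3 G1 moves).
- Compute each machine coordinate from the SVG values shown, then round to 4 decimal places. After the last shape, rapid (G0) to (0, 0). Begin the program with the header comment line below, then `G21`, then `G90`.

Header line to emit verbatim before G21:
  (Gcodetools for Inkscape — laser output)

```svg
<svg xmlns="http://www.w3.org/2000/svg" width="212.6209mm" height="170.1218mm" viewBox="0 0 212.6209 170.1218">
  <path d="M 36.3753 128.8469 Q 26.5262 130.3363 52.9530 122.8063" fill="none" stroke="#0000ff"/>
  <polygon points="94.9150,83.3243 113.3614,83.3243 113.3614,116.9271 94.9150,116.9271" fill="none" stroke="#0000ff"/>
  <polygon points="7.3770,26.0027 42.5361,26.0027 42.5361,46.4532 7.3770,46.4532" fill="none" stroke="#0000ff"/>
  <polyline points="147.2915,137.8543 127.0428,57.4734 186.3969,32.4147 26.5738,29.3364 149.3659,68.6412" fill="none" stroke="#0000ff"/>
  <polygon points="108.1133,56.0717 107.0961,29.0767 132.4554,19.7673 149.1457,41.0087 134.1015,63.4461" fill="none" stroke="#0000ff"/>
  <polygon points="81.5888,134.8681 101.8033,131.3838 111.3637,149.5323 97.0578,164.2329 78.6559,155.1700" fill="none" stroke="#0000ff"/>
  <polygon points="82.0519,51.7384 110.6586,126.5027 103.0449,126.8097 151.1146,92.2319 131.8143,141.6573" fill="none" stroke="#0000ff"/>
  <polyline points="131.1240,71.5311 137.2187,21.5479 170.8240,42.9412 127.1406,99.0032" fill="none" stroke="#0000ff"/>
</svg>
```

Since the viewBox matches the mm dimensions, user units are millimetres directly. The only transform is the Y-flip y_m = 170.1218 − y_svg.

Shape 1 is a quadratic bezier drawn with `<path>`. Its stroke #0000ff means engrave at S167, F4164. After flipping Y the toolpath is (36.3753,41.2749) → (33.8399,41.2841) → (39.3658,43.2977) → (52.9530,47.3155).

Shape 2 is a rectangle drawn with `<polygon>`. Its stroke #0000ff means engrave at S167, F4164. After flipping Y the toolpath is (94.9150,86.7975) → (113.3614,86.7975) → (113.3614,53.1947) → (94.9150,53.1947) → (94.9150,86.7975), returning to the start.

Shape 3 is a rectangle drawn with `<polygon>`. Its stroke #0000ff means engrave at S167, F4164. After flipping Y the toolpath is (7.3770,144.1191) → (42.5361,144.1191) → (42.5361,123.6686) → (7.3770,123.6686) → (7.3770,144.1191), returning to the start.

Shape 4 is a open polyline drawn with `<polyline>`. Its stroke #0000ff means engrave at S167, F4164. After flipping Y the toolpath is (147.2915,32.2675) → (127.0428,112.6484) → (186.3969,137.7071) → (26.5738,140.7854) → (149.3659,101.4806).

Shape 5 is a regular polygon drawn with `<polygon>`. Its stroke #0000ff means engrave at S167, F4164. After flipping Y the toolpath is (108.1133,114.0501) → (107.0961,141.0451) → (132.4554,150.3545) → (149.1457,129.1131) → (134.1015,106.6757) → (108.1133,114.0501), returning to the start.

Shape 6 is a regular polygon drawn with `<polygon>`. Its stroke #0000ff means engrave at S167, F4164. After flipping Y the toolpath is (81.5888,35.2537) → (101.8033,38.7380) → (111.3637,20.5895) → (97.0578,5.8889) → (78.6559,14.9518) → (81.5888,35.2537), returning to the start.

Shape 7 is a closed polygon drawn with `<polygon>`. Its stroke #0000ff means engrave at S167, F4164. After flipping Y the toolpath is (82.0519,118.3834) → (110.6586,43.6191) → (103.0449,43.3121) → (151.1146,77.8899) → (131.8143,28.4645) → (82.0519,118.3834), returning to the start.

Shape 8 is a open polyline drawn with `<polyline>`. Its stroke #0000ff means engrave at S167, F4164. After flipping Y the toolpath is (131.1240,98.5907) → (137.2187,148.5739) → (170.8240,127.1806) → (127.1406,71.1186).

(Gcodetools for Inkscape — laser output)
G21
G90
G0 X36.3753 Y41.2749
M4 S167
G1 X33.8399 Y41.2841 F4164
G1 X39.3658 Y43.2977
G1 X52.9530 Y47.3155
M5
G0 X94.9150 Y86.7975
M4 S167
G1 X113.3614 Y86.7975 F4164
G1 X113.3614 Y53.1947
G1 X94.9150 Y53.1947
G1 X94.9150 Y86.7975
M5
G0 X7.3770 Y144.1191
M4 S167
G1 X42.5361 Y144.1191 F4164
G1 X42.5361 Y123.6686
G1 X7.3770 Y123.6686
G1 X7.3770 Y144.1191
M5
G0 X147.2915 Y32.2675
M4 S167
G1 X127.0428 Y112.6484 F4164
G1 X186.3969 Y137.7071
G1 X26.5738 Y140.7854
G1 X149.3659 Y101.4806
M5
G0 X108.1133 Y114.0501
M4 S167
G1 X107.0961 Y141.0451 F4164
G1 X132.4554 Y150.3545
G1 X149.1457 Y129.1131
G1 X134.1015 Y106.6757
G1 X108.1133 Y114.0501
M5
G0 X81.5888 Y35.2537
M4 S167
G1 X101.8033 Y38.7380 F4164
G1 X111.3637 Y20.5895
G1 X97.0578 Y5.8889
G1 X78.6559 Y14.9518
G1 X81.5888 Y35.2537
M5
G0 X82.0519 Y118.3834
M4 S167
G1 X110.6586 Y43.6191 F4164
G1 X103.0449 Y43.3121
G1 X151.1146 Y77.8899
G1 X131.8143 Y28.4645
G1 X82.0519 Y118.3834
M5
G0 X131.1240 Y98.5907
M4 S167
G1 X137.2187 Y148.5739 F4164
G1 X170.8240 Y127.1806
G1 X127.1406 Y71.1186
M5
G0 X0.0000 Y0.0000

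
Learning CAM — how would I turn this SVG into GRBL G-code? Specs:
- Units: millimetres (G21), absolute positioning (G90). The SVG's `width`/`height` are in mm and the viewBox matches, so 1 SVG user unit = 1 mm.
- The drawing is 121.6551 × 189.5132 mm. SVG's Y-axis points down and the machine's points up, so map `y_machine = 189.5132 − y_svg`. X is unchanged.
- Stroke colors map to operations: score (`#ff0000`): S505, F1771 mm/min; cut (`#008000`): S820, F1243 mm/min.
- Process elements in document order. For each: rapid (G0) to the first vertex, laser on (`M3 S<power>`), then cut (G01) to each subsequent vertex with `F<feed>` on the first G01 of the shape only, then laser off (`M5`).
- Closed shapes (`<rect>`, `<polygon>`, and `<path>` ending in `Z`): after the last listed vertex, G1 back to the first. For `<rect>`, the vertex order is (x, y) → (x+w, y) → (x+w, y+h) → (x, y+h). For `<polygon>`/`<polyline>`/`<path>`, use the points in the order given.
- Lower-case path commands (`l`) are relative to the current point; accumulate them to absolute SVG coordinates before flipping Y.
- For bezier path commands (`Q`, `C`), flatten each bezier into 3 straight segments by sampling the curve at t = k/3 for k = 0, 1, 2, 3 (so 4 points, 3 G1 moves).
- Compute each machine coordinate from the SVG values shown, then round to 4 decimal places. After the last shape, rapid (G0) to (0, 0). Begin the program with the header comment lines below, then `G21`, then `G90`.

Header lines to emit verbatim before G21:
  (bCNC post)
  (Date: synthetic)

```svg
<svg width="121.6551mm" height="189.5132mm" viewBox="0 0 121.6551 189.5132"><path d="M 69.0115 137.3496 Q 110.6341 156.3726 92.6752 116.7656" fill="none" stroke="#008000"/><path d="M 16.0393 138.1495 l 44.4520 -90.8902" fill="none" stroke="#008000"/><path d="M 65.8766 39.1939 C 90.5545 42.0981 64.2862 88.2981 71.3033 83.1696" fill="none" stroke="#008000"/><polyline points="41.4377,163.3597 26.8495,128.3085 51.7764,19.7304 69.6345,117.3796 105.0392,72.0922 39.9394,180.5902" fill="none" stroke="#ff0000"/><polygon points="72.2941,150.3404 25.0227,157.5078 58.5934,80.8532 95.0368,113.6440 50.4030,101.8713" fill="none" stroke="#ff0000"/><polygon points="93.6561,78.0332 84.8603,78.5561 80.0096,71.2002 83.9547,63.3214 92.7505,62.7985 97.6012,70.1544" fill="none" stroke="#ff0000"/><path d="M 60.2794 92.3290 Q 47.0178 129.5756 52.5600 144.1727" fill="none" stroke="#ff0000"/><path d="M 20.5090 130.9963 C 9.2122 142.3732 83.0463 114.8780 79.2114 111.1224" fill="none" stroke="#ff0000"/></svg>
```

Since the viewBox matches the mm dimensions, user units are millimetres directly. The only transform is the Y-flip y_m = 189.5132 − y_svg.

Shape 1 is a quadratic bezier drawn with `<path>`. Its stroke #008000 means cut at S820, F1243. After flipping Y the toolpath is (69.0115,52.1636) → (90.1397,45.9960) → (98.0276,52.8574) → (92.6752,72.7476).

Shape 2 is a line segment drawn with `<path>`. Its stroke #008000 means cut at S820, F1243. After flipping Y the toolpath is (16.0393,51.3637) → (60.4913,142.2539).

Shape 3 is a cubic bezier drawn with `<path>`. Its stroke #008000 means cut at S820, F1243. After flipping Y the toolpath is (65.8766,150.3193) → (76.6921,136.4878) → (72.2616,114.8200) → (71.3033,106.3436).

Shape 4 is a open polyline drawn with `<polyline>`. Its stroke #ff0000 means score at S505, F1771. After flipping Y the toolpath is (41.4377,26.1535) → (26.8495,61.2047) → (51.7764,169.7828) → (69.6345,72.1336) → (105.0392,117.4210) → (39.9394,8.9230).

Shape 5 is a closed polygon drawn with `<polygon>`. Its stroke #ff0000 means score at S505, F1771. After flipping Y the toolpath is (72.2941,39.1728) → (25.0227,32.0054) → (58.5934,108.6600) → (95.0368,75.8692) → (50.4030,87.6419) → (72.2941,39.1728), returning to the start.

Shape 6 is a regular polygon drawn with `<polygon>`. Its stroke #ff0000 means score at S505, F1771. After flipping Y the toolpath is (93.6561,111.4800) → (84.8603,110.9571) → (80.0096,118.3130) → (83.9547,126.1918) → (92.7505,126.7147) → (97.6012,119.3588) → (93.6561,111.4800), returning to the start.

Shape 7 is a quadratic bezier drawn with `<path>`. Its stroke #ff0000 means score at S505, F1771. After flipping Y the toolpath is (60.2794,97.1842) → (53.5276,74.8697) → (50.9545,57.5885) → (52.5600,45.3405).

Shape 8 is a cubic bezier drawn with `<path>`. Its stroke #ff0000 means score at S505, F1771. After flipping Y the toolpath is (20.5090,58.5169) → (31.5595,57.7784) → (63.1863,69.0410) → (79.2114,78.3908).

(bCNC post)
(Date: synthetic)
G21
G90
G0 X69.0115 Y52.1636
M3 S820
G01 X90.1397 Y45.9960 F1243
G01 X98.0276 Y52.8574
G01 X92.6752 Y72.7476
M5
G0 X16.0393 Y51.3637
M3 S820
G01 X60.4913 Y142.2539 F1243
M5
G0 X65.8766 Y150.3193
M3 S820
G01 X76.6921 Y136.4878 F1243
G01 X72.2616 Y114.8200
G01 X71.3033 Y106.3436
M5
G0 X41.4377 Y26.1535
M3 S505
G01 X26.8495 Y61.2047 F1771
G01 X51.7764 Y169.7828
G01 X69.6345 Y72.1336
G01 X105.0392 Y117.4210
G01 X39.9394 Y8.9230
M5
G0 X72.2941 Y39.1728
M3 S505
G01 X25.0227 Y32.0054 F1771
G01 X58.5934 Y108.6600
G01 X95.0368 Y75.8692
G01 X50.4030 Y87.6419
G01 X72.2941 Y39.1728
M5
G0 X93.6561 Y111.4800
M3 S505
G01 X84.8603 Y110.9571 F1771
G01 X80.0096 Y118.3130
G01 X83.9547 Y126.1918
G01 X92.7505 Y126.7147
G01 X97.6012 Y119.3588
G01 X93.6561 Y111.4800
M5
G0 X60.2794 Y97.1842
M3 S505
G01 X53.5276 Y74.8697 F1771
G01 X50.9545 Y57.5885
G01 X52.5600 Y45.3405
M5
G0 X20.5090 Y58.5169
M3 S505
G01 X31.5595 Y57.7784 F1771
G01 X63.1863 Y69.0410
G01 X79.2114 Y78.3908
M5
G0 X0.0000 Y0.0000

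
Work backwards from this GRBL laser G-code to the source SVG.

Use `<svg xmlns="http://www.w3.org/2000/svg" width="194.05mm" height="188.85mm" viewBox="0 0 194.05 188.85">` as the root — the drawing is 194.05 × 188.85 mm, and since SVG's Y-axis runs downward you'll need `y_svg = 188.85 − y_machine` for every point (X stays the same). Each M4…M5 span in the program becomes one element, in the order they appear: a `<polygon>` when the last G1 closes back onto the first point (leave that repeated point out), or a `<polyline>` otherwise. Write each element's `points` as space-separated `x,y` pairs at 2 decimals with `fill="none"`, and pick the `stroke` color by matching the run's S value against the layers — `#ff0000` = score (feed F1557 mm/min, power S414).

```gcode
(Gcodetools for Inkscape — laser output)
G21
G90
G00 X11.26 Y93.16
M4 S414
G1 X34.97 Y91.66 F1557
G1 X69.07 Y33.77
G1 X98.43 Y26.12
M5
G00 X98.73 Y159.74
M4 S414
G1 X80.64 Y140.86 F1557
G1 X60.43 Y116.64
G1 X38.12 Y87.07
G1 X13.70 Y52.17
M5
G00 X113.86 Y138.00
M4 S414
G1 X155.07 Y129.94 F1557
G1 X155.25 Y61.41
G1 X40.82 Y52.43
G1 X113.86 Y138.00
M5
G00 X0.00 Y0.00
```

<svg xmlns="http://www.w3.org/2000/svg" width="194.05mm" height="188.85mm" viewBox="0 0 194.05 188.85">
  <polyline points="11.26,95.69 34.97,97.19 69.07,155.08 98.43,162.73" fill="none" stroke="#ff0000"/>
  <polyline points="98.73,29.11 80.64,47.99 60.43,72.21 38.12,101.78 13.70,136.68" fill="none" stroke="#ff0000"/>
  <polygon points="113.86,50.85 155.07,58.91 155.25,127.44 40.82,136.42" fill="none" stroke="#ff0000"/>
</svg>

Machine Y-up, SVG Y-down with viewBox height 188.85, so y_svg = 188.85 − y_machine; X carries over. Every run uses S414, so all elements get stroke `#ff0000` (score).

Run 1: The run is open, so emit a `<polyline>` with points (Y-flipped): 11.26,95.69 34.97,97.19 69.07,155.08 98.43,162.73.

Run 2: The run is open, so emit a `<polyline>` with points (Y-flipped): 98.73,29.11 80.64,47.99 60.43,72.21 38.12,101.78 13.70,136.68.

Run 3: The run returns to its start, so emit a `<polygon>` with points (Y-flipped): 113.86,50.85 155.07,58.91 155.25,127.44 40.82,136.42.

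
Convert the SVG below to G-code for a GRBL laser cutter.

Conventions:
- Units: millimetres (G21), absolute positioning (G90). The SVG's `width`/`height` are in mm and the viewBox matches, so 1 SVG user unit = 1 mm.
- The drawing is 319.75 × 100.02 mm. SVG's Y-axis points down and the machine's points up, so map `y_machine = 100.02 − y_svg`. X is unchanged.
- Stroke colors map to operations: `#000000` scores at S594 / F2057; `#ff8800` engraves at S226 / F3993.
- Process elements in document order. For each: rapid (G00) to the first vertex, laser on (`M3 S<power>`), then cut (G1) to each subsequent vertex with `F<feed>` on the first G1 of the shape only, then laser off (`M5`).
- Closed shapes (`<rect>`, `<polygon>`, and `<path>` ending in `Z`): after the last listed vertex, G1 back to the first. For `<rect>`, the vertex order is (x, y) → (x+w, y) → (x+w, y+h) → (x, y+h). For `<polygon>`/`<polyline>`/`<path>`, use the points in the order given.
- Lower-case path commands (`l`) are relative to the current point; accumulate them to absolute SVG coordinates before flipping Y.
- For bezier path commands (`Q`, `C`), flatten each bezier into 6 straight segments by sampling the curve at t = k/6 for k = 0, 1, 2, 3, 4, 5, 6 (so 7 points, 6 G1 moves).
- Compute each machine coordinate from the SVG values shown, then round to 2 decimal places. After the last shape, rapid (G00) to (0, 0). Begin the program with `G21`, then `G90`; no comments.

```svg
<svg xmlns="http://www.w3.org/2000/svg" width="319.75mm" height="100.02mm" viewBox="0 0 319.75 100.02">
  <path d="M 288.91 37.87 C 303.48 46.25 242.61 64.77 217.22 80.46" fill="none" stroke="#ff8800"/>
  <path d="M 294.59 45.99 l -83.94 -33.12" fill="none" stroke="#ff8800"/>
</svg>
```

G21
G90
G00 X288.91 Y62.15
M3 S226
G1 X290.42 Y57.18 F3993
G1 X282.44 Y50.87
G1 X268.05 Y43.60
G1 X250.33 Y35.71
G1 X232.36 Y27.58
G1 X217.22 Y19.56
M5
G00 X294.59 Y54.03
M3 S226
G1 X210.65 Y87.15 F3993
M5
G00 X0.00 Y0.00

Since the viewBox matches the mm dimensions, user units are millimetres directly. The only transform is the Y-flip y_m = 100.02 − y_svg.

Shape 1 is a cubic bezier drawn with `<path>`. Its stroke #ff8800 means engrave at S226, F3993. After flipping Y the toolpath is (288.91,62.15) → (290.42,57.18) → (282.44,50.87) → (268.05,43.60) → (250.33,35.71) → (232.36,27.58) → (217.22,19.56).

Shape 2 is a line segment drawn with `<path>`. Its stroke #ff8800 means engrave at S226, F3993. After flipping Y the toolpath is (294.59,54.03) → (210.65,87.15).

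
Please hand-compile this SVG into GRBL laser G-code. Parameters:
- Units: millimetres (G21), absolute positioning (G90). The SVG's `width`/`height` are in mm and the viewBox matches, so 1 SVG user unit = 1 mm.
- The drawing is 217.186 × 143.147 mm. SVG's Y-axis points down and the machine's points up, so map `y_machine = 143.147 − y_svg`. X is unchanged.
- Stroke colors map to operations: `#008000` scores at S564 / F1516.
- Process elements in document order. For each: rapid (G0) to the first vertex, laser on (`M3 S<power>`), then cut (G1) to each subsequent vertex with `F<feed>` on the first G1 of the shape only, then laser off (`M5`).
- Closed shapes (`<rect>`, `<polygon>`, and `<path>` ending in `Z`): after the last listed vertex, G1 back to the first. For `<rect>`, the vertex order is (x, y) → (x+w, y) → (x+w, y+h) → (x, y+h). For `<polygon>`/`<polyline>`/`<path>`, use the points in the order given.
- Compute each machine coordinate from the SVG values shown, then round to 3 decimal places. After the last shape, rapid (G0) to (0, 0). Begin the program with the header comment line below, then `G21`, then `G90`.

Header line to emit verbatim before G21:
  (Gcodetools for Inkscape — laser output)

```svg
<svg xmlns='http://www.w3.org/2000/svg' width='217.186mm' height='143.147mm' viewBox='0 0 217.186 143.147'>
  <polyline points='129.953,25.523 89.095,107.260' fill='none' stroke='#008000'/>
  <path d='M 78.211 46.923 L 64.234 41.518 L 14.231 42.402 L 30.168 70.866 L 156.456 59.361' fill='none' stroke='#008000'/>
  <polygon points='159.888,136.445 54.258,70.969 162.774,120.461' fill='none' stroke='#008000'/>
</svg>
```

viewBox `0 0 217.186 143.147` with mm width/height → 1 unit = 1 mm. Flip: y_m = 143.147 − y_svg.

**Shape 1** — `<polyline>` line segment, stroke `#008000` → score (S564, F1516). Machine vertices: (129.953,117.624) → (89.095,35.887). Open path.

**Shape 2** — `<path>` open polyline, stroke `#008000` → score (S564, F1516). Machine vertices: (78.211,96.224) → (64.234,101.629) → (14.231,100.745) → (30.168,72.281) → (156.456,83.786). Open path.

**Shape 3** — `<polygon>` closed polygon, stroke `#008000` → score (S564, F1516). Machine vertices: (159.888,6.702) → (54.258,72.178) → (162.774,22.686) → (159.888,6.702). Closed: final G1 returns to the first vertex.

(Gcodetools for Inkscape — laser output)
G21
G90
G0 X129.953 Y117.624
M3 S564
G1 X89.095 Y35.887 F1516
M5
G0 X78.211 Y96.224
M3 S564
G1 X64.234 Y101.629 F1516
G1 X14.231 Y100.745
G1 X30.168 Y72.281
G1 X156.456 Y83.786
M5
G0 X159.888 Y6.702
M3 S564
G1 X54.258 Y72.178 F1516
G1 X162.774 Y22.686
G1 X159.888 Y6.702
M5
G0 X0.000 Y0.000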